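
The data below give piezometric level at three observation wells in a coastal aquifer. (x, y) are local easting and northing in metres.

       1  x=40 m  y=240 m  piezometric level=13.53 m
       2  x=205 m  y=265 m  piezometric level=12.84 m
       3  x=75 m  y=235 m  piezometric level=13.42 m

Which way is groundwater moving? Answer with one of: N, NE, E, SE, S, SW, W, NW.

NE

Taking 1 as reference: 2−1 = (165, 25, -0.69); 3−1 = (35, -5, -0.11).
Determinant of the coordinate differences = 165·(-5) − 35·25 = -1700.
∂h/∂x = [(-0.69)·(-5) − (-0.11)·25] / -1700 = -0.003647
∂h/∂y = [165·(-0.11) − 35·(-0.69)] / -1700 = -0.003529
Flow = −∇h = (+0.003647 east, +0.003529 north), which points northeast.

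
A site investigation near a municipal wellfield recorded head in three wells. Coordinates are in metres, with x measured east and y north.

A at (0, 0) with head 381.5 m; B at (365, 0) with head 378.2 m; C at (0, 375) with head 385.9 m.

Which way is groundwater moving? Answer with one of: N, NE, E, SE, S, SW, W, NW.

SE

∂h/∂x = (378.2 − 381.5) / (365 − 0) = -0.009041
∂h/∂y = (385.9 − 381.5) / (375 − 0) = +0.01173
Flow = −∇h = (+0.009041 east, -0.01173 north), which points southeast.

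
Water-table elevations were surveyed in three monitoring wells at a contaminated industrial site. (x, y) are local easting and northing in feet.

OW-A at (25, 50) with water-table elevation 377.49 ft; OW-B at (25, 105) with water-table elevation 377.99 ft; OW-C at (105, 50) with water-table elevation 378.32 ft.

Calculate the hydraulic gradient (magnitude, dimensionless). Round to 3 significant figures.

0.0138

Differences from OW-A: to OW-B (Δx, Δy, Δh) = (0, 55, +0.50); to OW-C = (80, 0, +0.83).
Solve a·Δx + b·Δy = Δh: det = 0·0 − 80·55 = -4400.
∂h/∂x = [(+0.50)·0 − (+0.83)·55] / -4400 = +0.01037
∂h/∂y = [0·(+0.83) − 80·(+0.50)] / -4400 = +0.009091
|∇h| = √(0.01037² + 0.009091²) = 0.01379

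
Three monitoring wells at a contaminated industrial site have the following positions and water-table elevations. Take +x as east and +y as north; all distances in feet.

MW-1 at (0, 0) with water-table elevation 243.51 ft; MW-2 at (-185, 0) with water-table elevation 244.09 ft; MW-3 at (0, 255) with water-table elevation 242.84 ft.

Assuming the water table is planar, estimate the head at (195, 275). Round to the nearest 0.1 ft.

∂h/∂x = (244.09 − 243.51) / (-185 − 0) = -0.003135
∂h/∂y = (242.84 − 243.51) / (255 − 0) = -0.002627
h(195, 275) = 243.51 + (-0.003135)·(195) + (-0.002627)·(275) = 243.51 -0.611 -0.723 = 242.176 ft.

242.2 ft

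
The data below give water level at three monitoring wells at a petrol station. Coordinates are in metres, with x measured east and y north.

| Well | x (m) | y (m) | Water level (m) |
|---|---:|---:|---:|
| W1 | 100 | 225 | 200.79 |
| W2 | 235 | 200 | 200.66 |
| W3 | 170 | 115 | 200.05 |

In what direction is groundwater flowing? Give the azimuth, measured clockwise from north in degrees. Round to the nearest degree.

Differences from W1: to W2 (Δx, Δy, Δh) = (135, -25, -0.13); to W3 = (70, -110, -0.74).
Solve a·Δx + b·Δy = Δh: det = 135·(-110) − 70·(-25) = -13100.
∂h/∂x = [(-0.13)·(-110) − (-0.74)·(-25)] / -13100 = +0.0003206
∂h/∂y = [135·(-0.74) − 70·(-0.13)] / -13100 = +0.006931
Flow direction (−∇h) has components (-0.0003206 E, -0.006931 N).
Azimuth = atan2(E, N) = atan2(-0.0003206, -0.006931) = 182.6° ≈ 183°.

183°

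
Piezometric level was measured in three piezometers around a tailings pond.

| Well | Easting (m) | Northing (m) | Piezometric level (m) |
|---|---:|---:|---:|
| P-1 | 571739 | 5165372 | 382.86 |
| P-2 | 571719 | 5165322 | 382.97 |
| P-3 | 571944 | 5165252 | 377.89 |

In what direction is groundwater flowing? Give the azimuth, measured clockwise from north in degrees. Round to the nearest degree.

106°

Differences from P-1: to P-2 (Δx, Δy, Δh) = (-20, -50, +0.11); to P-3 = (205, -120, -4.97).
Solve a·Δx + b·Δy = Δh: det = (-20)·(-120) − 205·(-50) = 12650.
∂h/∂x = [(+0.11)·(-120) − (-4.97)·(-50)] / 12650 = -0.02069
∂h/∂y = [(-20)·(-4.97) − 205·(+0.11)] / 12650 = +0.006075
Flow direction (−∇h) has components (+0.02069 E, -0.006075 N).
Azimuth = atan2(E, N) = atan2(+0.02069, -0.006075) = 106.4° ≈ 106°.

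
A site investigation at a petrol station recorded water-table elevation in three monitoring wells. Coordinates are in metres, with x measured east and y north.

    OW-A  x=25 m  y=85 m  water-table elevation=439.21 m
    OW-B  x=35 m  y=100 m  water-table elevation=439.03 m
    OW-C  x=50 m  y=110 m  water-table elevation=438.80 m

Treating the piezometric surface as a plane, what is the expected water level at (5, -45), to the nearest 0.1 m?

439.9 m

Differences from OW-A: to OW-B (Δx, Δy, Δh) = (10, 15, -0.18); to OW-C = (25, 25, -0.41).
Determinant of the coordinate differences = 10·25 − 25·15 = -125.
∂h/∂x = [(-0.18)·25 − (-0.41)·15] / -125 = -0.01320
∂h/∂y = [10·(-0.41) − 25·(-0.18)] / -125 = -0.003200
h(5, -45) = 439.21 + (-0.01320)·(-20) + (-0.003200)·(-130) = 439.21 +0.264 +0.416 = 439.890 m.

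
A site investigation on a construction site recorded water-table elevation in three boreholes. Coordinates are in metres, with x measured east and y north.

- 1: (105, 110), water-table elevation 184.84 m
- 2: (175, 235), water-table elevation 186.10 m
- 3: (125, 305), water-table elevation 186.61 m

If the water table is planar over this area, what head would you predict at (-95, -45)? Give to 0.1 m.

183.0 m

Three-point gradient (reference 1): Δ to 2 = (70, 125, +1.26), Δ to 3 = (20, 195, +1.77).
∂h/∂x = +0.002193, ∂h/∂y = +0.008852 (det = 11150).
h(-95, -45) = 184.84 + (+0.002193)·(-200) + (+0.008852)·(-155) = 184.84 -0.439 -1.372 = 183.029 m.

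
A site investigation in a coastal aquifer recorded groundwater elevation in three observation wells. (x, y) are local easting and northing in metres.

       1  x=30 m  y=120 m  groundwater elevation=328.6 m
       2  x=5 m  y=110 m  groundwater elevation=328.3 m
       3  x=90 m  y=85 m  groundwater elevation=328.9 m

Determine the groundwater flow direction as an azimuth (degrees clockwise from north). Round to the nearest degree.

Taking 1 as reference: 2−1 = (-25, -10, -0.3); 3−1 = (60, -35, +0.3).
Solve a·Δx + b·Δy = Δh: det = (-25)·(-35) − 60·(-10) = 1475.
∂h/∂x = [(-0.3)·(-35) − (+0.3)·(-10)] / 1475 = +0.009153
∂h/∂y = [(-25)·(+0.3) − 60·(-0.3)] / 1475 = +0.007119
Flow direction (−∇h) has components (-0.009153 E, -0.007119 N).
Azimuth = atan2(E, N) = atan2(-0.009153, -0.007119) = 232.1° ≈ 232°.

232°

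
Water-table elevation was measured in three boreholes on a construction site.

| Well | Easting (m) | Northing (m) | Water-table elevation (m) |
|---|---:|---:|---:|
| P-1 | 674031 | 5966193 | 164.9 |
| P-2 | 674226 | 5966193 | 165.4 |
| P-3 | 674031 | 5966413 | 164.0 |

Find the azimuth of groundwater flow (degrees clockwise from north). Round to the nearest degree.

328°

∂h/∂x = (165.4 − 164.9) / (674226 − 674031) = +0.002564
∂h/∂y = (164.0 − 164.9) / (5966413 − 5966193) = -0.004091
Flow direction (−∇h) has components (-0.002564 E, +0.004091 N).
Azimuth = atan2(E, N) = atan2(-0.002564, +0.004091) = 327.9° ≈ 328°.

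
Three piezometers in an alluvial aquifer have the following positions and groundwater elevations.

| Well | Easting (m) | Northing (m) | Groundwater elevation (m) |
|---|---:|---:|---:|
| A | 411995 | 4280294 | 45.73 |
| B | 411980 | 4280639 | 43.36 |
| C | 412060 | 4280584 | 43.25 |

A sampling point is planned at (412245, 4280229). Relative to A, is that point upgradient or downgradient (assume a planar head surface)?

Three-point gradient (reference A): Δ to B = (-15, 345, -2.37), Δ to C = (65, 290, -2.48).
∂h/∂x = -0.006286, ∂h/∂y = -0.007143 (det = -26775).
Head at (412245, 4280229) = 45.73 + (-0.006286)·(250) + (-0.007143)·(-65) = 44.62 m.
That is lower than the 45.73 m at A, so the point is downgradient.

downgradient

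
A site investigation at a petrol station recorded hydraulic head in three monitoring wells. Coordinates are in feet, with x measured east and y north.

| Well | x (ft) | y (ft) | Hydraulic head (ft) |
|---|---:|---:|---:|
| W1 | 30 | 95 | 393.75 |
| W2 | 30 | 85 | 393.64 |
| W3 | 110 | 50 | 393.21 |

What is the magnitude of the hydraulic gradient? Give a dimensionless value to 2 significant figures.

With h = a·x + b·y + c and W1 as origin, the differences give:
  0·a + (-10)·b = -0.11
  80·a + (-45)·b = -0.54
Eliminate b (×(-45) and ×(-10), subtract): 800·a = -0.450 → a = ∂h/∂x = -0.0005625
Back-substitute: b = ∂h/∂y = +0.01100.
|∇h| = √(-0.0005625² + 0.01100²) = 0.01101

0.011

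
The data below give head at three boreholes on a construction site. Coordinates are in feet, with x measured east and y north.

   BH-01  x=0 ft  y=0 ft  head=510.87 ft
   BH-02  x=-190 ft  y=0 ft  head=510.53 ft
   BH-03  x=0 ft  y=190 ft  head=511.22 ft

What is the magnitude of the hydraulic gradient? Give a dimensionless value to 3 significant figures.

0.00257

∂h/∂x = (510.53 − 510.87) / (-190 − 0) = +0.001789
∂h/∂y = (511.22 − 510.87) / (190 − 0) = +0.001842
|∇h| = √(0.001789² + 0.001842²) = 0.002568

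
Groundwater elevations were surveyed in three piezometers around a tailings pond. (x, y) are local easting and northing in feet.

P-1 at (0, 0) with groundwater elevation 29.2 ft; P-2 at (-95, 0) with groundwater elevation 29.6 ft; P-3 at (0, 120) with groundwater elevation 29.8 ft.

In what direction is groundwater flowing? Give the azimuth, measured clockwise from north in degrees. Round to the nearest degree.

140°

∂h/∂x = (29.6 − 29.2) / (-95 − 0) = -0.004211
∂h/∂y = (29.8 − 29.2) / (120 − 0) = +0.005000
Flow direction (−∇h) has components (+0.004211 E, -0.005000 N).
Azimuth = atan2(E, N) = atan2(+0.004211, -0.005000) = 139.9° ≈ 140°.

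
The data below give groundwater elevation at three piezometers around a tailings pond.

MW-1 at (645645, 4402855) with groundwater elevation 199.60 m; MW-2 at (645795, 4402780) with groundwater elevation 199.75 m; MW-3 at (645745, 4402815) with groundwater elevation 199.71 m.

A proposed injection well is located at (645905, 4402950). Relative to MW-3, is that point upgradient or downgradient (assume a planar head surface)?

Differences from MW-1: to MW-2 (Δx, Δy, Δh) = (150, -75, +0.15); to MW-3 = (100, -40, +0.11).
Solve a·Δx + b·Δy = Δh: det = 150·(-40) − 100·(-75) = 1500.
∂h/∂x = [(+0.15)·(-40) − (+0.11)·(-75)] / 1500 = +0.001500
∂h/∂y = [150·(+0.11) − 100·(+0.15)] / 1500 = +0.001000
Head at (645905, 4402950) = 199.60 + (+0.001500)·(260) + (+0.001000)·(95) = 200.09 m.
That is higher than the 199.71 m at MW-3, so the point is upgradient.

upgradient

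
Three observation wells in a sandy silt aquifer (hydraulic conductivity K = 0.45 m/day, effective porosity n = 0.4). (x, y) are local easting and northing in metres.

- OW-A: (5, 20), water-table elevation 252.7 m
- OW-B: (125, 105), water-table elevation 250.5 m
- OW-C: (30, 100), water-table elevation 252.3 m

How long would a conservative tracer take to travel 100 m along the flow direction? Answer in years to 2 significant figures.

13 years

With h = a·x + b·y + c and OW-A as origin, the differences give:
  120·a + 85·b = -2.2
  25·a + 80·b = -0.4
Eliminate b (×80 and ×85, subtract): 7475·a = -142.00 → a = ∂h/∂x = -0.01900
Back-substitute: b = ∂h/∂y = +0.0009365.
|∇h| = √(-0.01900² + 0.0009365²) = 0.01902
Seepage velocity v = K·i/n = 0.45 × 0.01902 / 0.4 = 0.0214 m/day.
t = 100 / 0.0214 = 4673 days = 12.8 years.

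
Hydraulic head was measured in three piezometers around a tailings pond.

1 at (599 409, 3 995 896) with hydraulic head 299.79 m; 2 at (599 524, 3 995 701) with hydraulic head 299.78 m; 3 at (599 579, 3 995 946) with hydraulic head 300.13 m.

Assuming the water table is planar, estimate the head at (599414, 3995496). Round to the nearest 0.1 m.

299.4 m

Three-point gradient (reference 1): Δ to 2 = (115, -195, -0.01), Δ to 3 = (170, 50, +0.34).
∂h/∂x = +0.001692, ∂h/∂y = +0.001049 (det = 38900).
h(599414, 3995496) = 299.79 + (+0.001692)·(5) + (+0.001049)·(-400) = 299.79 +0.008 -0.420 = 299.379 m.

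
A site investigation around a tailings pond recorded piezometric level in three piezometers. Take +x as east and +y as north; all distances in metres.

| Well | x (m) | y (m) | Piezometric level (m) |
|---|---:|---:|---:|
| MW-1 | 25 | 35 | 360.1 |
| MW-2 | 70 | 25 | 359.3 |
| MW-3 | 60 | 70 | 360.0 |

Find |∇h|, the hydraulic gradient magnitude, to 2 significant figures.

Taking MW-1 as reference: MW-2−MW-1 = (45, -10, -0.8); MW-3−MW-1 = (35, 35, -0.1).
Solve a·Δx + b·Δy = Δh: det = 45·35 − 35·(-10) = 1925.
∂h/∂x = [(-0.8)·35 − (-0.1)·(-10)] / 1925 = -0.01506
∂h/∂y = [45·(-0.1) − 35·(-0.8)] / 1925 = +0.01221
|∇h| = √(-0.01506² + 0.01221²) = 0.01939

0.019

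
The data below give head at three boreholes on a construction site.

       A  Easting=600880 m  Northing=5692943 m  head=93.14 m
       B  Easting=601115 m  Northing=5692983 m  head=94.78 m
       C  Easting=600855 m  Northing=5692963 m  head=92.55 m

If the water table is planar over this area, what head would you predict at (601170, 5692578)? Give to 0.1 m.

102.3 m

Differences from A: to B (Δx, Δy, Δh) = (235, 40, +1.64); to C = (-25, 20, -0.59).
Determinant of the coordinate differences = 235·20 − (-25)·40 = 5700.
∂h/∂x = [(+1.64)·20 − (-0.59)·40] / 5700 = +0.009895
∂h/∂y = [235·(-0.59) − (-25)·(+1.64)] / 5700 = -0.01713
h(601170, 5692578) = 93.14 + (+0.009895)·(290) + (-0.01713)·(-365) = 93.14 +2.869 +6.253 = 102.262 m.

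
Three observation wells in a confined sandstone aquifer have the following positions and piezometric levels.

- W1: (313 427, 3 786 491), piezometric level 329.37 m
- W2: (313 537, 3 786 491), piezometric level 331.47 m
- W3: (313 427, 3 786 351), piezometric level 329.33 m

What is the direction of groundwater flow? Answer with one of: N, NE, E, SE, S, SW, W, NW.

∂h/∂x = (331.47 − 329.37) / (313537 − 313427) = +0.01909
∂h/∂y = (329.33 − 329.37) / (3786351 − 3786491) = +0.0002857
Flow = −∇h = (-0.01909 east, -0.0002857 north), which points west.

W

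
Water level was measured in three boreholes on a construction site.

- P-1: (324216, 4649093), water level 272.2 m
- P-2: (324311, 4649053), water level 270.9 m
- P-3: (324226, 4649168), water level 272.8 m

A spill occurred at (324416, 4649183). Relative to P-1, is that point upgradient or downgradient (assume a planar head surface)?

Taking P-1 as reference: P-2−P-1 = (95, -40, -1.3); P-3−P-1 = (10, 75, +0.6).
Solve a·Δx + b·Δy = Δh: det = 95·75 − 10·(-40) = 7525.
∂h/∂x = [(-1.3)·75 − (+0.6)·(-40)] / 7525 = -0.009767
∂h/∂y = [95·(+0.6) − 10·(-1.3)] / 7525 = +0.009302
Head at (324416, 4649183) = 272.2 + (-0.009767)·(200) + (+0.009302)·(90) = 271.08 m.
That is lower than the 272.2 m at P-1, so the point is downgradient.

downgradient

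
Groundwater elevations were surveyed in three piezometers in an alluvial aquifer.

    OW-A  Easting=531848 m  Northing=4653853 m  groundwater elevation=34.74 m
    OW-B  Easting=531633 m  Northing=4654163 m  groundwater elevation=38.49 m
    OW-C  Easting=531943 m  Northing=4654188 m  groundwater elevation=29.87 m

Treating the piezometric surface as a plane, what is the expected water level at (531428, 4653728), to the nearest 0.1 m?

With h = a·x + b·y + c and OW-A as origin, the differences give:
  (-215)·a + 310·b = +3.75
  95·a + 335·b = -4.87
Eliminate b (×335 and ×310, subtract): -101475·a = 2765.950 → a = ∂h/∂x = -0.02726
Back-substitute: b = ∂h/∂y = -0.006808.
h(531428, 4653728) = 34.74 + (-0.02726)·(-420) + (-0.006808)·(-125) = 34.74 +11.448 +0.851 = 47.039 m.

47.0 m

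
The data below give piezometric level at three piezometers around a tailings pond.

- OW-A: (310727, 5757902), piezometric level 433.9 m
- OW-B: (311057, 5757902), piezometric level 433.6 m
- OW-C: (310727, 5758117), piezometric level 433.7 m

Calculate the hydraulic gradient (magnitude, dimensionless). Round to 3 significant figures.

∂h/∂x = (433.6 − 433.9) / (311057 − 310727) = -0.0009091
∂h/∂y = (433.7 − 433.9) / (5758117 − 5757902) = -0.0009302
|∇h| = √(-0.0009091² + -0.0009302²) = 0.001301

0.00130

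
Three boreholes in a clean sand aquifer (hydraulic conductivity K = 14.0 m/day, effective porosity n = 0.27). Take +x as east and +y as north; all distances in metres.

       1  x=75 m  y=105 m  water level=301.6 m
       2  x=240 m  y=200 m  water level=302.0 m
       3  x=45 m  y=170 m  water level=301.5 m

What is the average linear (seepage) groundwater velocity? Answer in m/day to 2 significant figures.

0.14 m/day

Three-point gradient (reference 1): Δ to 2 = (165, 95, +0.4), Δ to 3 = (-30, 65, -0.1).
∂h/∂x = +0.002615, ∂h/∂y = -0.0003315 (det = 13575).
|∇h| = √(0.002615² + -0.0003315²) = 0.002636
Seepage velocity v = K·i/n = 14.0 × 0.002636 / 0.27 = 0.1367 m/day.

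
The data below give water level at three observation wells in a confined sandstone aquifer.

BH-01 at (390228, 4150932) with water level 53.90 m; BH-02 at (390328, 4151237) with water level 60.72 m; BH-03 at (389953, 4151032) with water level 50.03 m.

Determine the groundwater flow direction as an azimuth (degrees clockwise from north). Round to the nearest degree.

231°

Differences from BH-01: to BH-02 (Δx, Δy, Δh) = (100, 305, +6.82); to BH-03 = (-275, 100, -3.87).
Solve a·Δx + b·Δy = Δh: det = 100·100 − (-275)·305 = 93875.
∂h/∂x = [(+6.82)·100 − (-3.87)·305] / 93875 = +0.01984
∂h/∂y = [100·(-3.87) − (-275)·(+6.82)] / 93875 = +0.01586
Flow direction (−∇h) has components (-0.01984 E, -0.01586 N).
Azimuth = atan2(E, N) = atan2(-0.01984, -0.01586) = 231.4° ≈ 231°.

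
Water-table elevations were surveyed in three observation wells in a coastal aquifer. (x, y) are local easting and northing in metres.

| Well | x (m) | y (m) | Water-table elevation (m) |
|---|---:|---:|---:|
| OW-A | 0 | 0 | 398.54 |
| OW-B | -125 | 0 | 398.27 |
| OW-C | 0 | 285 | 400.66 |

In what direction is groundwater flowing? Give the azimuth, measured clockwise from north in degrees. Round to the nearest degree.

196°

∂h/∂x = (398.27 − 398.54) / (-125 − 0) = +0.002160
∂h/∂y = (400.66 − 398.54) / (285 − 0) = +0.007439
Flow direction (−∇h) has components (-0.002160 E, -0.007439 N).
Azimuth = atan2(E, N) = atan2(-0.002160, -0.007439) = 196.2° ≈ 196°.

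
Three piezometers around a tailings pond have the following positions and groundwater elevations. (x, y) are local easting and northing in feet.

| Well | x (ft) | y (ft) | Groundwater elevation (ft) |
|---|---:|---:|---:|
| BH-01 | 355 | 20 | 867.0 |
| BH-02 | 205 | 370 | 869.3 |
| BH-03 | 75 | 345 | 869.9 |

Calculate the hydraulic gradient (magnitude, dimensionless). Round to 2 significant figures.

Differences from BH-01: to BH-02 (Δx, Δy, Δh) = (-150, 350, +2.3); to BH-03 = (-280, 325, +2.9).
Determinant of the coordinate differences = (-150)·325 − (-280)·350 = 49250.
∂h/∂x = [(+2.3)·325 − (+2.9)·350] / 49250 = -0.005431
∂h/∂y = [(-150)·(+2.9) − (-280)·(+2.3)] / 49250 = +0.004244
|∇h| = √(-0.005431² + 0.004244²) = 0.006893

0.0069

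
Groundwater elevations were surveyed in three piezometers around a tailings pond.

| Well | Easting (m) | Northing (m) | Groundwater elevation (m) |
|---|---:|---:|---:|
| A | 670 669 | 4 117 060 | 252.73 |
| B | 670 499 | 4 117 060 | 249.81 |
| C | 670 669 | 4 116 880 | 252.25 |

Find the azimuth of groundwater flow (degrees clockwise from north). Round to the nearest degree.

∂h/∂x = (249.81 − 252.73) / (670499 − 670669) = +0.01718
∂h/∂y = (252.25 − 252.73) / (4116880 − 4117060) = +0.002667
Flow direction (−∇h) has components (-0.01718 E, -0.002667 N).
Azimuth = atan2(E, N) = atan2(-0.01718, -0.002667) = 261.2° ≈ 261°.

261°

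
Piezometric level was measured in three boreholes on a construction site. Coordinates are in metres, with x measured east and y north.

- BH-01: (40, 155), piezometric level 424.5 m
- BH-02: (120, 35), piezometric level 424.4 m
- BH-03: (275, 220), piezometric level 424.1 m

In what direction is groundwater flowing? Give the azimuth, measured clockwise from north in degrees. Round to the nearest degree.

With h = a·x + b·y + c and BH-01 as origin, the differences give:
  80·a + (-120)·b = -0.1
  235·a + 65·b = -0.4
Eliminate b (×65 and ×(-120), subtract): 33400·a = -54.50 → a = ∂h/∂x = -0.001632
Back-substitute: b = ∂h/∂y = -0.0002545.
Flow direction (−∇h) has components (+0.001632 E, +0.0002545 N).
Azimuth = atan2(E, N) = atan2(+0.001632, +0.0002545) = 81.1° ≈ 081°.

081°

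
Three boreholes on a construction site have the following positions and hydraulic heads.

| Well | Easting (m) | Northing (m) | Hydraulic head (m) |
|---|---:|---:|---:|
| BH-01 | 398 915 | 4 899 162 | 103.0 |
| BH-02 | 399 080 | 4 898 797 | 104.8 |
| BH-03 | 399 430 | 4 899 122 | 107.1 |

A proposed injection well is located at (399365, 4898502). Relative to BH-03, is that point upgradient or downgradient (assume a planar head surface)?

With h = a·x + b·y + c and BH-01 as origin, the differences give:
  165·a + (-365)·b = +1.8
  515·a + (-40)·b = +4.1
Eliminate b (×(-40) and ×(-365), subtract): 181375·a = 1424.50 → a = ∂h/∂x = +0.007854
Back-substitute: b = ∂h/∂y = -0.001381.
Head at (399365, 4898502) = 103.0 + (+0.007854)·(450) + (-0.001381)·(-660) = 107.45 m.
That is higher than the 107.1 m at BH-03, so the point is upgradient.

upgradient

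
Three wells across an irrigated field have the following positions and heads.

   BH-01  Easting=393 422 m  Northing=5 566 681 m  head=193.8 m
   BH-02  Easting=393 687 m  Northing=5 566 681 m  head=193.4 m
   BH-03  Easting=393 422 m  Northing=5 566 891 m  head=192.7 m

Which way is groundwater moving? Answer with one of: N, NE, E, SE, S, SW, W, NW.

∂h/∂x = (193.4 − 193.8) / (393687 − 393422) = -0.001509
∂h/∂y = (192.7 − 193.8) / (5566891 − 5566681) = -0.005238
Flow = −∇h = (+0.001509 east, +0.005238 north), which points north.

N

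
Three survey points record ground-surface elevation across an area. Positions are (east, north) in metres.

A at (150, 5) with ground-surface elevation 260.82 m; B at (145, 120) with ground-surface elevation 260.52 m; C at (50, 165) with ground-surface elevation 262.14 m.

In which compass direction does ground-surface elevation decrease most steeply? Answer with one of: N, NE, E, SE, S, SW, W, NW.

Taking A as reference: B−A = (-5, 115, -0.30); C−A = (-100, 160, +1.32).
Determinant of the coordinate differences = (-5)·160 − (-100)·115 = 10700.
∂z/∂x = [(-0.30)·160 − (+1.32)·115] / 10700 = -0.01867
∂z/∂y = [(-5)·(+1.32) − (-100)·(-0.30)] / 10700 = -0.003421
Steepest decrease is along −∇f = (+0.01867 E, +0.003421 N) → east.

E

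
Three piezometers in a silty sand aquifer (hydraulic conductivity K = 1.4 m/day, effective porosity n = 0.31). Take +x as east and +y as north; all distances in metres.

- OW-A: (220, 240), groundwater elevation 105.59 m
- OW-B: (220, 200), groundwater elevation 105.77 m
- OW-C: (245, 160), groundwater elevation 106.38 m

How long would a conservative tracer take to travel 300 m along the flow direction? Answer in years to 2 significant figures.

With h = a·x + b·y + c and OW-A as origin, the differences give:
  0·a + (-40)·b = +0.18
  25·a + (-80)·b = +0.79
Eliminate b (×(-80) and ×(-40), subtract): 1000·a = 17.200 → a = ∂h/∂x = +0.01720
Back-substitute: b = ∂h/∂y = -0.004500.
|∇h| = √(0.01720² + -0.004500²) = 0.01778
Seepage velocity v = K·i/n = 1.4 × 0.01778 / 0.31 = 0.0803 m/day.
t = 300 / 0.0803 = 3736 days = 10.2 years.

10 years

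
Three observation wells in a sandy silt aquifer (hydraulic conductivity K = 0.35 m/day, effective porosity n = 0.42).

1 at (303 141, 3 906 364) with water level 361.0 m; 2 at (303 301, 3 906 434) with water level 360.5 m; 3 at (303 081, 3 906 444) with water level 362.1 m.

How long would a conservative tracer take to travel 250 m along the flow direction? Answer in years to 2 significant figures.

75 years

Differences from 1: to 2 (Δx, Δy, Δh) = (160, 70, -0.5); to 3 = (-60, 80, +1.1).
Determinant of the coordinate differences = 160·80 − (-60)·70 = 17000.
∂h/∂x = [(-0.5)·80 − (+1.1)·70] / 17000 = -0.006882
∂h/∂y = [160·(+1.1) − (-60)·(-0.5)] / 17000 = +0.008588
|∇h| = √(-0.006882² + 0.008588²) = 0.01101
Seepage velocity v = K·i/n = 0.35 × 0.01101 / 0.42 = 0.009175 m/day.
t = 250 / 0.009175 = 2.725e+04 days = 74.6 years.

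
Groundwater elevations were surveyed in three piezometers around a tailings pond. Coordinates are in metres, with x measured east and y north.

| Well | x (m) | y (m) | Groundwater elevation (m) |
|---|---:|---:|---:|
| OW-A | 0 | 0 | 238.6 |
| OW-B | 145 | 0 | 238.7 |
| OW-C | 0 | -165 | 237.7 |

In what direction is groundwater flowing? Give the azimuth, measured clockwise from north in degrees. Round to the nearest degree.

187°

∂h/∂x = (238.7 − 238.6) / (145 − 0) = +0.0006897
∂h/∂y = (237.7 − 238.6) / (-165 − 0) = +0.005455
Flow direction (−∇h) has components (-0.0006897 E, -0.005455 N).
Azimuth = atan2(E, N) = atan2(-0.0006897, -0.005455) = 187.2° ≈ 187°.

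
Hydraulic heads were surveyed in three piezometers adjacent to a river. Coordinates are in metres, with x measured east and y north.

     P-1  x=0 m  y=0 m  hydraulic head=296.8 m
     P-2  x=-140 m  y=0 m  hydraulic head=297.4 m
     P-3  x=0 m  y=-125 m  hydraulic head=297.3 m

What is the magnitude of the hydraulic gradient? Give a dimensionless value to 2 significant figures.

∂h/∂x = (297.4 − 296.8) / (-140 − 0) = -0.004286
∂h/∂y = (297.3 − 296.8) / (-125 − 0) = -0.004000
|∇h| = √(-0.004286² + -0.004000²) = 0.005863

0.0059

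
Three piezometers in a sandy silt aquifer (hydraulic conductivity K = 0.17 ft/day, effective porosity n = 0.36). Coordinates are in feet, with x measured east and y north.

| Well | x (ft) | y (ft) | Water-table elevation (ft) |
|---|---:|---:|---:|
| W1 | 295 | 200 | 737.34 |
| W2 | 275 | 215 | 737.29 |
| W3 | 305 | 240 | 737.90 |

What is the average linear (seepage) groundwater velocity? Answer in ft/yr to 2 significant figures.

2.7 ft/yr

Taking W1 as reference: W2−W1 = (-20, 15, -0.05); W3−W1 = (10, 40, +0.56).
Determinant of the coordinate differences = (-20)·40 − 10·15 = -950.
∂h/∂x = [(-0.05)·40 − (+0.56)·15] / -950 = +0.01095
∂h/∂y = [(-20)·(+0.56) − 10·(-0.05)] / -950 = +0.01126
|∇h| = √(0.01095² + 0.01126²) = 0.01571
Seepage velocity v = K·i/n = 0.17 × 0.01571 / 0.36 = 0.007419 ft/day = 2.71 ft/yr.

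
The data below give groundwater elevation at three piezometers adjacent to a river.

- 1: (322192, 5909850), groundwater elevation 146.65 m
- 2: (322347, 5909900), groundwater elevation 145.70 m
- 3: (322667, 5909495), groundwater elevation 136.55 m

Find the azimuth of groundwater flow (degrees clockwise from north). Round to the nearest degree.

Taking 1 as reference: 2−1 = (155, 50, -0.95); 3−1 = (475, -355, -10.10).
Determinant of the coordinate differences = 155·(-355) − 475·50 = -78775.
∂h/∂x = [(-0.95)·(-355) − (-10.10)·50] / -78775 = -0.01069
∂h/∂y = [155·(-10.10) − 475·(-0.95)] / -78775 = +0.01414
Flow direction (−∇h) has components (+0.01069 E, -0.01414 N).
Azimuth = atan2(E, N) = atan2(+0.01069, -0.01414) = 142.9° ≈ 143°.

143°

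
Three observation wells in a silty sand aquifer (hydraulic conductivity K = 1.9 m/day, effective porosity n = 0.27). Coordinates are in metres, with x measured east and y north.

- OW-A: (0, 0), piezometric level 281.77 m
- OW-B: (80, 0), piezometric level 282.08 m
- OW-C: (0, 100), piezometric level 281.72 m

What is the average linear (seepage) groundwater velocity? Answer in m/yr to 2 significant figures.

∂h/∂x = (282.08 − 281.77) / (80 − 0) = +0.003875
∂h/∂y = (281.72 − 281.77) / (100 − 0) = -0.0005000
|∇h| = √(0.003875² + -0.0005000²) = 0.003907
Seepage velocity v = K·i/n = 1.9 × 0.003907 / 0.27 = 0.02749 m/day = 10.04 m/yr.

10 m/yr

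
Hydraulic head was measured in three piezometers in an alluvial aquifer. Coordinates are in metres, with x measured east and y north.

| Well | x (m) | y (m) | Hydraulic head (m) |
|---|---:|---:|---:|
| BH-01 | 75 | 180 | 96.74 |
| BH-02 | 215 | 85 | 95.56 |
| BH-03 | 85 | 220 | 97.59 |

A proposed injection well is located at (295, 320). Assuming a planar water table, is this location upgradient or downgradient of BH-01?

Three-point gradient (reference BH-01): Δ to BH-02 = (140, -95, -1.18), Δ to BH-03 = (10, 40, +0.85).
∂h/∂x = +0.005122, ∂h/∂y = +0.01997 (det = 6550).
Head at (295, 320) = 96.74 + (+0.005122)·(220) + (+0.01997)·(140) = 100.66 m.
That is higher than the 96.74 m at BH-01, so the point is upgradient.

upgradient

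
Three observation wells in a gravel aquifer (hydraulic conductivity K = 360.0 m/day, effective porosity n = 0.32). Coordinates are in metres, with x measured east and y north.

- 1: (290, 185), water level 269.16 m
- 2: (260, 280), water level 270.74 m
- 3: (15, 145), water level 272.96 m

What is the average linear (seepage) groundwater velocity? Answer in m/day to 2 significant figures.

22 m/day

With h = a·x + b·y + c and 1 as origin, the differences give:
  (-30)·a + 95·b = +1.58
  (-275)·a + (-40)·b = +3.80
Eliminate b (×(-40) and ×95, subtract): 27325·a = -424.200 → a = ∂h/∂x = -0.01552
Back-substitute: b = ∂h/∂y = +0.01173.
|∇h| = √(-0.01552² + 0.01173²) = 0.01945
Seepage velocity v = K·i/n = 360.0 × 0.01945 / 0.32 = 21.88 m/day.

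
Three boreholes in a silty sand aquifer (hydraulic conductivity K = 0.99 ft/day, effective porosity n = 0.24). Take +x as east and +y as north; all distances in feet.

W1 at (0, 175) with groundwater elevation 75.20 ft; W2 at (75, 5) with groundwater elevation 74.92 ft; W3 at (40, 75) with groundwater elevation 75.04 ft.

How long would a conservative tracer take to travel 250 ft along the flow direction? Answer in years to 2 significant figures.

100 years

With h = a·x + b·y + c and W1 as origin, the differences give:
  75·a + (-170)·b = -0.28
  40·a + (-100)·b = -0.16
Eliminate b (×(-100) and ×(-170), subtract): -700·a = 0.800 → a = ∂h/∂x = -0.001143
Back-substitute: b = ∂h/∂y = +0.001143.
|∇h| = √(-0.001143² + 0.001143²) = 0.001616
Seepage velocity v = K·i/n = 0.99 × 0.001616 / 0.24 = 0.006666 ft/day.
t = 250 / 0.006666 = 3.75e+04 days = 103 years.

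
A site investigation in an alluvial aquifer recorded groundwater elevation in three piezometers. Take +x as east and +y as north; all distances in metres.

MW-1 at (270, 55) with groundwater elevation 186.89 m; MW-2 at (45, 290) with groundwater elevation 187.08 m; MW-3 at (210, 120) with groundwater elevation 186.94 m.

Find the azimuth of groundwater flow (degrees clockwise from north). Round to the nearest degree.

Differences from MW-1: to MW-2 (Δx, Δy, Δh) = (-225, 235, +0.19); to MW-3 = (-60, 65, +0.05).
Solve a·Δx + b·Δy = Δh: det = (-225)·65 − (-60)·235 = -525.
∂h/∂x = [(+0.19)·65 − (+0.05)·235] / -525 = -0.001143
∂h/∂y = [(-225)·(+0.05) − (-60)·(+0.19)] / -525 = -0.0002857
Flow direction (−∇h) has components (+0.001143 E, +0.0002857 N).
Azimuth = atan2(E, N) = atan2(+0.001143, +0.0002857) = 76.0° ≈ 076°.

076°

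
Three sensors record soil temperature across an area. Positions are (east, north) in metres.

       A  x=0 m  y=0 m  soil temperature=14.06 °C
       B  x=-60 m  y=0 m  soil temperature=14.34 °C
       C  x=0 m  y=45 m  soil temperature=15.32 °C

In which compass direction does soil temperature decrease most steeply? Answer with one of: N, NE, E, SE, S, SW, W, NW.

S

∂T/∂x = (14.34 − 14.06) / (-60 − 0) = -0.004667
∂T/∂y = (15.32 − 14.06) / (45 − 0) = +0.02800
Steepest decrease is along −∇f = (+0.004667 E, -0.02800 N) → south.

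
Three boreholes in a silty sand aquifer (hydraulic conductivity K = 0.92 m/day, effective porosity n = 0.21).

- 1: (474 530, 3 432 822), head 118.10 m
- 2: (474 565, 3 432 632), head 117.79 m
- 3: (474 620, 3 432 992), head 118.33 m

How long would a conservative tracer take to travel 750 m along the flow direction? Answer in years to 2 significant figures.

290 years

Three-point gradient (reference 1): Δ to 2 = (35, -190, -0.31), Δ to 3 = (90, 170, +0.23).
∂h/∂x = -0.0003905, ∂h/∂y = +0.001560 (det = 23050).
|∇h| = √(-0.0003905² + 0.001560²) = 0.001608
Seepage velocity v = K·i/n = 0.92 × 0.001608 / 0.21 = 0.007045 m/day.
t = 750 / 0.007045 = 1.065e+05 days = 292 years.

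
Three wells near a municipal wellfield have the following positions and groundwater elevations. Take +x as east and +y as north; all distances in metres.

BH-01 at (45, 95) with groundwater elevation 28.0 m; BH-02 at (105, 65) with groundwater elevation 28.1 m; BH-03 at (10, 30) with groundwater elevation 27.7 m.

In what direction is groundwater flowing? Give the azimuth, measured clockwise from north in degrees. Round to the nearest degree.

227°

With h = a·x + b·y + c and BH-01 as origin, the differences give:
  60·a + (-30)·b = +0.1
  (-35)·a + (-65)·b = -0.3
Eliminate b (×(-65) and ×(-30), subtract): -4950·a = -15.50 → a = ∂h/∂x = +0.003131
Back-substitute: b = ∂h/∂y = +0.002929.
Flow direction (−∇h) has components (-0.003131 E, -0.002929 N).
Azimuth = atan2(E, N) = atan2(-0.003131, -0.002929) = 226.9° ≈ 227°.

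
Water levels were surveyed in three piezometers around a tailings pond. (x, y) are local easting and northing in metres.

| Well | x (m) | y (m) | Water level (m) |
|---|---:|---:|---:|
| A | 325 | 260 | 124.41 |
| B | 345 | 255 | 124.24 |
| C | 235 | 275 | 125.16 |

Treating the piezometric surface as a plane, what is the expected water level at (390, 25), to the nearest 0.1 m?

123.4 m

Differences from A: to B (Δx, Δy, Δh) = (20, -5, -0.17); to C = (-90, 15, +0.75).
Solve a·Δx + b·Δy = Δh: det = 20·15 − (-90)·(-5) = -150.
∂h/∂x = [(-0.17)·15 − (+0.75)·(-5)] / -150 = -0.008000
∂h/∂y = [20·(+0.75) − (-90)·(-0.17)] / -150 = +0.002000
h(390, 25) = 124.41 + (-0.008000)·(65) + (+0.002000)·(-235) = 124.41 -0.520 -0.470 = 123.420 m.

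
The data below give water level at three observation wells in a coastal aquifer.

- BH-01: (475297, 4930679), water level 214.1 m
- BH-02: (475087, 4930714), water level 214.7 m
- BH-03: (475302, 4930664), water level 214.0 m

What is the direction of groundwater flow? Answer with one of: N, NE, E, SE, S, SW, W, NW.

S

Differences from BH-01: to BH-02 (Δx, Δy, Δh) = (-210, 35, +0.6); to BH-03 = (5, -15, -0.1).
Solve a·Δx + b·Δy = Δh: det = (-210)·(-15) − 5·35 = 2975.
∂h/∂x = [(+0.6)·(-15) − (-0.1)·35] / 2975 = -0.001849
∂h/∂y = [(-210)·(-0.1) − 5·(+0.6)] / 2975 = +0.006050
Flow = −∇h = (+0.001849 east, -0.006050 north), which points south.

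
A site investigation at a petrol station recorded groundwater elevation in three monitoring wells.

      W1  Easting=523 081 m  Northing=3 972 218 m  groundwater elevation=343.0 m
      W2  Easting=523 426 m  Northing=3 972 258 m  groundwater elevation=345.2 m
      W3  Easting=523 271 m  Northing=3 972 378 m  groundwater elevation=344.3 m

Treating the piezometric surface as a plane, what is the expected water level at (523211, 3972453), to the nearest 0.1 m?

Taking W1 as reference: W2−W1 = (345, 40, +2.2); W3−W1 = (190, 160, +1.3).
Solve a·Δx + b·Δy = Δh: det = 345·160 − 190·40 = 47600.
∂h/∂x = [(+2.2)·160 − (+1.3)·40] / 47600 = +0.006303
∂h/∂y = [345·(+1.3) − 190·(+2.2)] / 47600 = +0.0006408
h(523211, 3972453) = 343.0 + (+0.006303)·(130) + (+0.0006408)·(235) = 343.0 +0.819 +0.151 = 343.970 m.

344.0 m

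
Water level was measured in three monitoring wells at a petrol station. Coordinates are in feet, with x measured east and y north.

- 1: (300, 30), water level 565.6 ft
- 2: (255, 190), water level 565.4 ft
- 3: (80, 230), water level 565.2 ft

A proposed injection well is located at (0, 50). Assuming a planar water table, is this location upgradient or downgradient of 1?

downgradient

Taking 1 as reference: 2−1 = (-45, 160, -0.2); 3−1 = (-220, 200, -0.4).
Determinant of the coordinate differences = (-45)·200 − (-220)·160 = 26200.
∂h/∂x = [(-0.2)·200 − (-0.4)·160] / 26200 = +0.0009160
∂h/∂y = [(-45)·(-0.4) − (-220)·(-0.2)] / 26200 = -0.0009924
Head at (0, 50) = 565.6 + (+0.0009160)·(-300) + (-0.0009924)·(20) = 565.31 ft.
That is lower than the 565.6 ft at 1, so the point is downgradient.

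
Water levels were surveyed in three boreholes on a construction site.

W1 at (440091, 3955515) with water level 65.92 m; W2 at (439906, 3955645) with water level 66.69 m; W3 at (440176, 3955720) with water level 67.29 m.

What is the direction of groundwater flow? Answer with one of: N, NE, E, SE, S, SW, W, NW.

Taking W1 as reference: W2−W1 = (-185, 130, +0.77); W3−W1 = (85, 205, +1.37).
Solve a·Δx + b·Δy = Δh: det = (-185)·205 − 85·130 = -48975.
∂h/∂x = [(+0.77)·205 − (+1.37)·130] / -48975 = +0.0004135
∂h/∂y = [(-185)·(+1.37) − 85·(+0.77)] / -48975 = +0.006511
Flow = −∇h = (-0.0004135 east, -0.006511 north), which points south.

S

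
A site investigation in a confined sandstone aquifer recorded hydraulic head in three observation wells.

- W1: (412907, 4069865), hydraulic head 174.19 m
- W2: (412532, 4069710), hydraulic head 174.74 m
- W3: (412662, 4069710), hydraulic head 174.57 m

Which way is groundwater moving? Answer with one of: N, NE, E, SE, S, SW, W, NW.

Three-point gradient (reference W1): Δ to W2 = (-375, -155, +0.55), Δ to W3 = (-245, -155, +0.38).
∂h/∂x = -0.001308, ∂h/∂y = -0.0003846 (det = 20150).
Flow = −∇h = (+0.001308 east, +0.0003846 north), which points east.

E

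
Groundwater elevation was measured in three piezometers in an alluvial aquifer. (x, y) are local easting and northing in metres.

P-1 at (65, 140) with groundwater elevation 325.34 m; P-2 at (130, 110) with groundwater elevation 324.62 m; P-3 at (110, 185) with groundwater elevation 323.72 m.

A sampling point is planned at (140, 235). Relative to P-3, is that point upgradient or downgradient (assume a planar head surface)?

Differences from P-1: to P-2 (Δx, Δy, Δh) = (65, -30, -0.72); to P-3 = (45, 45, -1.62).
Solve a·Δx + b·Δy = Δh: det = 65·45 − 45·(-30) = 4275.
∂h/∂x = [(-0.72)·45 − (-1.62)·(-30)] / 4275 = -0.01895
∂h/∂y = [65·(-1.62) − 45·(-0.72)] / 4275 = -0.01705
Head at (140, 235) = 325.34 + (-0.01895)·(75) + (-0.01705)·(95) = 322.30 m.
That is lower than the 323.72 m at P-3, so the point is downgradient.

downgradient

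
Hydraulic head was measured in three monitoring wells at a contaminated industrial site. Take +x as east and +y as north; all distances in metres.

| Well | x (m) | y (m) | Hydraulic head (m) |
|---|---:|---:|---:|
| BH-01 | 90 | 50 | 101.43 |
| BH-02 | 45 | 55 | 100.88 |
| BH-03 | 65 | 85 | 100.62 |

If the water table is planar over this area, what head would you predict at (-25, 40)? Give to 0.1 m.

Three-point gradient (reference BH-01): Δ to BH-02 = (-45, 5, -0.55), Δ to BH-03 = (-25, 35, -0.81).
∂h/∂x = +0.01048, ∂h/∂y = -0.01566 (det = -1450).
h(-25, 40) = 101.43 + (+0.01048)·(-115) + (-0.01566)·(-10) = 101.43 -1.206 +0.157 = 100.381 m.

100.4 m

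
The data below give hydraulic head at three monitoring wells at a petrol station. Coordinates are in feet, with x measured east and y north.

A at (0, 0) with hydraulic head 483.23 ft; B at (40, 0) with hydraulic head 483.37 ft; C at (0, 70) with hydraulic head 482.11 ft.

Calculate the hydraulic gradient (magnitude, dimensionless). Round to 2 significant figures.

∂h/∂x = (483.37 − 483.23) / (40 − 0) = +0.003500
∂h/∂y = (482.11 − 483.23) / (70 − 0) = -0.01600
|∇h| = √(0.003500² + -0.01600²) = 0.01638

0.016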